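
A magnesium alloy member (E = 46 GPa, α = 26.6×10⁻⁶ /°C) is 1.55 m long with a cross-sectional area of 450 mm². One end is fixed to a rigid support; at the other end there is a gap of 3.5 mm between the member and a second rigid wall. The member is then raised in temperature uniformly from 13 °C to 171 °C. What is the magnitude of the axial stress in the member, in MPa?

Unrestrained expansion: δ_free = αΔT L = 26.6×10⁻⁶ × 158 × 1550 = 6.514 mm.
The gap closes (δ_free > 3.5 mm) and the wall then resists a further 6.514 − 3.5 = 3.014 mm of expansion.
Compatibility: PL/(AE) = 3.014 mm, so σ = P/A = E × (3.014/1550) = 89.46 MPa.

σ ≈ 89.5 MPa (compressive)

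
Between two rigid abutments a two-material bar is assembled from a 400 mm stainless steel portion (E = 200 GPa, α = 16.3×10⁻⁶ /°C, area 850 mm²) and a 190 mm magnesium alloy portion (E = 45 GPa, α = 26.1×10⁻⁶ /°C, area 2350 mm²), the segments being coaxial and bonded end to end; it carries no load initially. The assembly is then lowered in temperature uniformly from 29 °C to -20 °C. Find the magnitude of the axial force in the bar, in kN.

Free thermal contraction of the whole bar: Σ αᵢΔT Lᵢ = 16.3×10⁻⁶×49×400 + 26.1×10⁻⁶×49×190 = 0.5625 mm.
The walls prevent any net length change, so an axial force P (same in every segment) develops. Compatibility: P · Σ Lᵢ/(AᵢEᵢ) = δ_free.
The series flexibility is Σ Lᵢ/(AᵢEᵢ) = 400/(850×200×10³) + 190/(2350×45×10³) = 4.15×10⁻⁶ mm/N.
Hence P = δ_free / Σ(L/AE) = 0.5625/4.15×10⁻⁶ = 135.5 kN (tensile).

P ≈ 136 kN (tensile)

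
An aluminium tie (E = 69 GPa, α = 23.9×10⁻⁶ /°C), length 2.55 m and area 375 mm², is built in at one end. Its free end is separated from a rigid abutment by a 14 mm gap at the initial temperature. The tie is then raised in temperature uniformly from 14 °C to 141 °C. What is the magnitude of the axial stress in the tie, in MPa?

Free thermal elongation = αΔT L = 23.9×10⁻⁶ × 127 × 2550 = 7.74 mm.
This is smaller than the 14 mm clearance, so the tie expands freely without reaching the stop — the stress is zero.

σ ≈ 0 MPa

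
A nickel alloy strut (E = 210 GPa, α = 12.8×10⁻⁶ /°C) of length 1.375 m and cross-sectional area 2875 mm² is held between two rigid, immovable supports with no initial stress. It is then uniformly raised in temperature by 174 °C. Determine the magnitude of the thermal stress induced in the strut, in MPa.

The supports are rigid, so the total axial strain is zero. The restrained thermal strain is ε = αΔT = 12.8×10⁻⁶ × 174 = 2227.2×10⁻⁶.
The stress required to suppress this strain is σ = Eε = 210×10³ × 2227.2×10⁻⁶ = 467.7 MPa, compressive since the strut is trying to expand.

σ ≈ 468 MPa (compressive)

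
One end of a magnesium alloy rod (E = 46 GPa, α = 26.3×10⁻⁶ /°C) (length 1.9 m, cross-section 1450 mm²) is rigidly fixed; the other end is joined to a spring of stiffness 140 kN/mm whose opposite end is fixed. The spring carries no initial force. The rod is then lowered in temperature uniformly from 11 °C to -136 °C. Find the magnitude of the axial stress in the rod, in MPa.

If the spring were absent the rod would shorten by αΔT L = 26.3×10⁻⁶ × 147 × 1900 = 7.346 mm.
With a force P in the spring, the elastic change of the rod is PL/(AE) and that of the spring is P/k; compatibility requires their sum to equal δ_free.
So P = δ_free / [L/(AE) + 1/k] = 7.346 / [ 1900/(1450×46×10³) + 1/(140×10³) ].
P = 7.346 / 3.563×10⁻⁵ = 206200 N.
σ = P/A = 206200/1450 = 142.2 MPa.

σ ≈ 142 MPa (tensile)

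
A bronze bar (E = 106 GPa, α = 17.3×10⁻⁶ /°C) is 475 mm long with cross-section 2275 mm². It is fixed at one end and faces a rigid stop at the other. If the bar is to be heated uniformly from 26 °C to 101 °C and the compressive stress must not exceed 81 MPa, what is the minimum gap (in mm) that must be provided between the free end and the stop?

With no wall the bar would lengthen by αΔT L = 17.3×10⁻⁶ × 75 × 475 = 0.6163 mm.
At the allowable stress the elastic shortening the wall may impose is σL/E = 81 × 475 / (106×10³) = 0.363 mm.
So the gap has to take up the difference, g_min = δ_free − σL/E = 0.6163 − 0.363 = 0.2533 mm.

g ≈ 0.253 mm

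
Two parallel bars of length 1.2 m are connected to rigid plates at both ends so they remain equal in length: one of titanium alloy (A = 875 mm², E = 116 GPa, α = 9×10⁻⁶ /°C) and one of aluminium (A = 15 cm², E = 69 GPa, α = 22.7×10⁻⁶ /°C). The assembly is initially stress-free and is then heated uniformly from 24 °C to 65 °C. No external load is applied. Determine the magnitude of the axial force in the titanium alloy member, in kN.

P ≈ 28.8 kN (tensile in the titanium alloy)

Both members must finish at the same length. With the larger α, the aluminium tends to over-expand; the plates restrain it, putting the aluminium in compression and the titanium alloy in tension. With no external load the two internal forces are equal and opposite, magnitude P.
Setting the final lengths equal and cancelling L: (α₁ − α₂)ΔT = P/(A₁E₁) + P/(A₂E₂).
|α₁ − α₂|·ΔT = 13.7×10⁻⁶ × 41 = 0.0005617.
1/(A₁E₁) + 1/(A₂E₂) = 1/(875×116×10³) + 1/(1500×69×10³) = 1.951×10⁻⁸ N⁻¹.
So P = 0.0005617 / 1.951×10⁻⁸ = 28.78 kN.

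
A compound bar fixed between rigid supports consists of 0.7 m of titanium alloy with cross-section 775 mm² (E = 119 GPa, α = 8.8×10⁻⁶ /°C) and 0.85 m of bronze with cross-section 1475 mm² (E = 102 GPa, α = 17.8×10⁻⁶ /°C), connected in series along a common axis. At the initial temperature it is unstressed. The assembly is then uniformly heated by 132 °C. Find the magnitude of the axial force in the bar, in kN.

With the walls removed the bar would change length by δ_free = Σ αᵢΔT Lᵢ = 8.8×10⁻⁶×132×700 + 17.8×10⁻⁶×132×850 = 2.81 mm.
The rigid supports impose zero overall length change; the single axial force P common to all segments must satisfy P Σ Lᵢ/(AᵢEᵢ) = δ_free.
The series flexibility is Σ Lᵢ/(AᵢEᵢ) = 700/(775×119×10³) + 850/(1475×102×10³) = 1.324×10⁻⁵ mm/N.
So P = 2.81 / 1.324×10⁻⁵ = 212.3 kN, compressive.

P ≈ 212 kN (compressive)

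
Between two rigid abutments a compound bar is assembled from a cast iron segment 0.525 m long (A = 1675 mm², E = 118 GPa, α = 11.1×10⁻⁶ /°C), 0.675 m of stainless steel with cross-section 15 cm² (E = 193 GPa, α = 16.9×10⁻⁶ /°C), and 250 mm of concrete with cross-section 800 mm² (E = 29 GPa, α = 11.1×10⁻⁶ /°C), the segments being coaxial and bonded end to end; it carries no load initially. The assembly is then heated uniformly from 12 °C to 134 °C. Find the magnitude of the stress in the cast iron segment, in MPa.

σ ≈ 92.5 MPa (compressive)

Free thermal expansion of the whole bar: Σ αᵢΔT Lᵢ = 11.1×10⁻⁶×122×525 + 16.9×10⁻⁶×122×675 + 11.1×10⁻⁶×122×250 = 2.441 mm.
Since the ends are fixed, an axial force P builds up, equal in every segment, with P · Σ Lᵢ/(AᵢEᵢ) = δ_free.
The series flexibility is Σ Lᵢ/(AᵢEᵢ) = 525/(1675×118×10³) + 675/(1500×193×10³) + 250/(800×29×10³) = 1.576×10⁻⁵ mm/N.
So P = 2.441 / 1.576×10⁻⁵ = 154.9 kN, compressive.
σ_{cast iron} = P / A = 154900 / 1675 = 92.46 MPa.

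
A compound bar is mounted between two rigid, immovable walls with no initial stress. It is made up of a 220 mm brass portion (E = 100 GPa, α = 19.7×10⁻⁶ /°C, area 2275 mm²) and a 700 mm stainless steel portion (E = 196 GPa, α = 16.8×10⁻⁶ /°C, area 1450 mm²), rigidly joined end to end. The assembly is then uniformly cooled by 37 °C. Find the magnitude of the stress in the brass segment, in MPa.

σ ≈ 76.3 MPa (tensile)

If the supports were absent, the total length change would be Σ αᵢΔT Lᵢ = 19.7×10⁻⁶×37×220 + 16.8×10⁻⁶×37×700 = 0.5955 mm.
The walls prevent any net length change, so an axial force P (same in every segment) develops. Compatibility: P · Σ Lᵢ/(AᵢEᵢ) = δ_free.
The series flexibility is Σ Lᵢ/(AᵢEᵢ) = 220/(2275×100×10³) + 700/(1450×196×10³) = 3.43×10⁻⁶ mm/N.
P = 0.5955 / 3.43×10⁻⁶ = 173600 N = 173.6 kN, tensile.
σ_{brass} = P / A = 173600 / 2275 = 76.31 MPa.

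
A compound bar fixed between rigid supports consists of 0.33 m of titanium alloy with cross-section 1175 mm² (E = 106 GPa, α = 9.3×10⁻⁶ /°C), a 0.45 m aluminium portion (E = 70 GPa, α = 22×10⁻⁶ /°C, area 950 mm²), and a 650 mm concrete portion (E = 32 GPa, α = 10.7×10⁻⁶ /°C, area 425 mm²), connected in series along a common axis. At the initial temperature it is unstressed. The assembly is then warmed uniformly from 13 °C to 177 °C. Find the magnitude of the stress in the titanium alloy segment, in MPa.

With the walls removed the bar would change length by δ_free = Σ αᵢΔT Lᵢ = 9.3×10⁻⁶×164×330 + 22×10⁻⁶×164×450 + 10.7×10⁻⁶×164×650 = 3.268 mm.
Since the ends are fixed, an axial force P builds up, equal in every segment, with P · Σ Lᵢ/(AᵢEᵢ) = δ_free.
Σ Lᵢ/(AᵢEᵢ) = 330/(1175×106×10³) + 450/(950×70×10³) + 650/(425×32×10³) = 5.721×10⁻⁵ mm/N.
P = 3.268 / 5.721×10⁻⁵ = 57110 N = 57.11 kN, compressive.
σ_{titanium alloy} = P / A = 57110 / 1175 = 48.61 MPa.

σ ≈ 48.6 MPa (compressive)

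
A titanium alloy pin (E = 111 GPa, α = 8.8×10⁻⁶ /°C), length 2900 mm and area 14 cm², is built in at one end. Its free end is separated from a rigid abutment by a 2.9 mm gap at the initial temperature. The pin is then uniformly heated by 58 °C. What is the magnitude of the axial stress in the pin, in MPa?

If the wall were absent the pin would grow by αΔT L = 8.8×10⁻⁶ × 58 × 2900 = 1.48 mm.
Since δ_free = 1.48 mm is less than the 2.9 mm gap, the pin never touches the wall. No axial force develops.

σ ≈ 0 MPa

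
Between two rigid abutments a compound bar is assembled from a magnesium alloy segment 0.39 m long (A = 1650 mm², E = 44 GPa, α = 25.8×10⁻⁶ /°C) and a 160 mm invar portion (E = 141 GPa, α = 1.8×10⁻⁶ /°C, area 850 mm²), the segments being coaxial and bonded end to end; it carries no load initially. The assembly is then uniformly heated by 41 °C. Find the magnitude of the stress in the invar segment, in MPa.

σ ≈ 74.4 MPa (compressive)

Free thermal expansion of the whole bar: Σ αᵢΔT Lᵢ = 25.8×10⁻⁶×41×390 + 1.8×10⁻⁶×41×160 = 0.4244 mm.
The rigid supports impose zero overall length change; the single axial force P common to all segments must satisfy P Σ Lᵢ/(AᵢEᵢ) = δ_free.
The series flexibility is Σ Lᵢ/(AᵢEᵢ) = 390/(1650×44×10³) + 160/(850×141×10³) = 6.707×10⁻⁶ mm/N.
Hence P = δ_free / Σ(L/AE) = 0.4244/6.707×10⁻⁶ = 63.27 kN (compressive).
σ_{invar} = P / A = 63270 / 850 = 74.44 MPa.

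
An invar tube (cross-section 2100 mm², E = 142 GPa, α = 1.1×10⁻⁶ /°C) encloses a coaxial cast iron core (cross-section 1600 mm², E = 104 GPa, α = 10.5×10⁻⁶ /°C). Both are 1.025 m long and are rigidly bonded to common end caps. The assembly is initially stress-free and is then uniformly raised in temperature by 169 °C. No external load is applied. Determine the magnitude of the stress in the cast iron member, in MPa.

σ ≈ 106 MPa (compressive)

Both members must finish at the same length. With the larger α, the cast iron tends to over-expand; the plates restrain it, putting the cast iron in compression and the invar in tension. With no external load the two internal forces are equal and opposite, magnitude P.
Setting the final lengths equal and cancelling L: (α₁ − α₂)ΔT = P/(A₁E₁) + P/(A₂E₂).
|α₁ − α₂|·ΔT = 9.4×10⁻⁶ × 169 = 0.001589.
1/(A₁E₁) + 1/(A₂E₂) = 1/(2100×142×10³) + 1/(1600×104×10³) = 9.363×10⁻⁹ N⁻¹.
So P = 0.001589 / 9.363×10⁻⁹ = 169.7 kN.
σ_{cast iron} = P/A₂ = 169700/1600 = 106 MPa, compressive.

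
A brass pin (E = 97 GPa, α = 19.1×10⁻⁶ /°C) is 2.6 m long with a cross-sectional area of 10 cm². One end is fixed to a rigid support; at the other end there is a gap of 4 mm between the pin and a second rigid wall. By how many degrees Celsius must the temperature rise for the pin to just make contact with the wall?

Contact occurs when the free expansion equals the gap: αΔT L = 4 mm.
So ΔT = g/(αL) = 4/(19.1×10⁻⁶ × 2600) = 80.55 °C.

ΔT ≈ 80.5 °C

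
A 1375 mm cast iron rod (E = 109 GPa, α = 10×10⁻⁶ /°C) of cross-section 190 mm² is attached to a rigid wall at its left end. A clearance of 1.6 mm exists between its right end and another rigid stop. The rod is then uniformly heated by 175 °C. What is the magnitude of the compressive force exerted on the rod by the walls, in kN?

P ≈ 12.1 kN

If the wall were absent the rod would grow by αΔT L = 10×10⁻⁶ × 175 × 1375 = 2.406 mm.
This exceeds the 1.6 mm gap, so the wall pushes back. The portion of expansion that must be recovered elastically is δ_free − gap = 2.406 − 1.6 = 0.8062 mm.
Compatibility: PL/(AE) = 0.8062 mm, so σ = P/A = E × (0.8062/1375) = 63.91 MPa.
P = σA = 63.91 × 190 = 12.14 kN.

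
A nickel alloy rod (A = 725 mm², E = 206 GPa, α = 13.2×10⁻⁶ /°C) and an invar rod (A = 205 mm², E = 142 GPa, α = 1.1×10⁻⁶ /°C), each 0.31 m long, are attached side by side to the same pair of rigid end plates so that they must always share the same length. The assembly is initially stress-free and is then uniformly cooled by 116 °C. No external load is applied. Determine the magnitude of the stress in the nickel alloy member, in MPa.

The nickel alloy has the larger α, so on cooling it would change length more than the invar if both were free. The rigid plates force a common final length, so the nickel alloy is put into tension and the invar into compression, with equal and opposite forces P (no external load).
Compatibility of the two members (thermal + elastic change equal): (α₁ − α₂)ΔT = P·[1/(A₁E₁) + 1/(A₂E₂)].
|α₁ − α₂|·ΔT = 12.1×10⁻⁶ × 116 = 0.001404.
1/(A₁E₁) + 1/(A₂E₂) = 1/(725×206×10³) + 1/(205×142×10³) = 4.105×10⁻⁸ N⁻¹.
P = 0.001404 / 4.105×10⁻⁸ = 34190 N = 34.19 kN.
σ_{nickel alloy} = P/A₁ = 34190/725 = 47.16 MPa, tensile.

σ ≈ 47.2 MPa (tensile)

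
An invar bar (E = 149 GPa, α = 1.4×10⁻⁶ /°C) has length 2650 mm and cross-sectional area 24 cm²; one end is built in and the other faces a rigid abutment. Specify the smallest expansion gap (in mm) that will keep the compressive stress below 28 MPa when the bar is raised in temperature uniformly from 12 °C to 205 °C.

g ≈ 0.218 mm

Free expansion if unrestrained: δ_free = αΔT L = 1.4×10⁻⁶ × 193 × 2650 = 0.716 mm.
A stress of 28 MPa corresponds to the wall pushing the bar back by σL/E = 28×2650/(149×10³) = 0.498 mm.
The gap must absorb the remainder: g_min = 0.716 − 0.498 = 0.218 mm.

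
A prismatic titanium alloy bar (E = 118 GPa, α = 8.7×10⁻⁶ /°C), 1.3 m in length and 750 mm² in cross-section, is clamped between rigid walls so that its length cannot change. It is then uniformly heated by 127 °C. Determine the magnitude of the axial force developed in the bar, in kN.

P ≈ 97.8 kN (compressive)

Full restraint means ε = 0, so the stress is σ = EαΔT = 118×10³ × 8.7×10⁻⁶ × 127 = 130.4 MPa.
P = AEαΔT = 750 × 118×10³ × 8.7×10⁻⁶ × 127 = 97.78 kN (compressive).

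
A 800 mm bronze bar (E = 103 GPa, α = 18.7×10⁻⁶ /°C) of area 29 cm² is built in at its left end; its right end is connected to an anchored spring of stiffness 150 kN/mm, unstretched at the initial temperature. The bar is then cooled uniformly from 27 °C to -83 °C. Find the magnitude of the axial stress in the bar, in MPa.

The unrestrained thermal change is αΔT L = 18.7×10⁻⁶ × 110 × 800 = 1.646 mm.
With a force P in the spring, the elastic change of the bar is PL/(AE) and that of the spring is P/k; compatibility requires their sum to equal δ_free.
So P = δ_free / [L/(AE) + 1/k] = 1.646 / [ 800/(2900×103×10³) + 1/(150×10³) ].
P = 1.646 / 9.345×10⁻⁶ = 176100 N.
σ = P/A = 176100/2900 = 60.72 MPa.

σ ≈ 60.7 MPa (tensile)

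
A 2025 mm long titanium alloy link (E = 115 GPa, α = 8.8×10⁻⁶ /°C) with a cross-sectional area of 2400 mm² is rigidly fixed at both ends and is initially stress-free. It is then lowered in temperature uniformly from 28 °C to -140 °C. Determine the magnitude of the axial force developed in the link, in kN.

Full restraint means ε = 0, so the stress is σ = EαΔT = 115×10³ × 8.8×10⁻⁶ × 168 = 170 MPa.
Then P = σA = 170 × 2400 mm² = 408 kN, tensile.

P ≈ 408 kN (tensile)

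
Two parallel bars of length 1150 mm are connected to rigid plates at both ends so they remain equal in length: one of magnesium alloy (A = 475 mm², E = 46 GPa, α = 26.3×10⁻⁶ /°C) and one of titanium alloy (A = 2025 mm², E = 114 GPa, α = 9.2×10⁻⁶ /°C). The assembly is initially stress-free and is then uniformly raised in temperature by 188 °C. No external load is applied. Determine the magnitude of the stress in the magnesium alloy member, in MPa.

σ ≈ 135 MPa (compressive)

The magnesium alloy has the larger α, so on heating it would change length more than the titanium alloy if both were free. The rigid plates force a common final length, so the magnesium alloy is put into compression and the titanium alloy into tension, with equal and opposite forces P (no external load).
Equating the net (thermal + elastic) strains gives |α₁ − α₂|·ΔT = P·[1/(A₁E₁) + 1/(A₂E₂)].
|α₁ − α₂|·ΔT = 17.1×10⁻⁶ × 188 = 0.003215.
1/(A₁E₁) + 1/(A₂E₂) = 1/(475×46×10³) + 1/(2025×114×10³) = 5.01×10⁻⁸ N⁻¹.
So P = 0.003215 / 5.01×10⁻⁸ = 64.17 kN.
σ_{magnesium alloy} = P/A₁ = 64170/475 = 135.1 MPa, compressive.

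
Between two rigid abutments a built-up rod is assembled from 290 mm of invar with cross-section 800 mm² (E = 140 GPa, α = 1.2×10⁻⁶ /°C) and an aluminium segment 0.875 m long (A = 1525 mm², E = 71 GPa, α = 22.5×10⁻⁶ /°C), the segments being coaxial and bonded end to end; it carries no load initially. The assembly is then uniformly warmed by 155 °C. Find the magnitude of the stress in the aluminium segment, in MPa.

σ ≈ 191 MPa (compressive)

If the supports were absent, the total length change would be Σ αᵢΔT Lᵢ = 1.2×10⁻⁶×155×290 + 22.5×10⁻⁶×155×875 = 3.106 mm.
Since the ends are fixed, an axial force P builds up, equal in every segment, with P · Σ Lᵢ/(AᵢEᵢ) = δ_free.
The series flexibility is Σ Lᵢ/(AᵢEᵢ) = 290/(800×140×10³) + 875/(1525×71×10³) = 1.067×10⁻⁵ mm/N.
So P = 3.106 / 1.067×10⁻⁵ = 291 kN, compressive.
σ_{aluminium} = P / A = 291000 / 1525 = 190.8 MPa.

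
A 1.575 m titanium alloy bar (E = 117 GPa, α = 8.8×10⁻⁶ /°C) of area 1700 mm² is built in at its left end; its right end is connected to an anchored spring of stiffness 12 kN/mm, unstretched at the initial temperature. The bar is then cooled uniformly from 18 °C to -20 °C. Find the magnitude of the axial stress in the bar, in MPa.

σ ≈ 3.4 MPa (tensile)

If the spring were absent the bar would shorten by αΔT L = 8.8×10⁻⁶ × 38 × 1575 = 0.5267 mm.
With a force P in the spring, the elastic change of the bar is PL/(AE) and that of the spring is P/k; compatibility requires their sum to equal δ_free.
So P = δ_free / [L/(AE) + 1/k] = 0.5267 / [ 1575/(1700×117×10³) + 1/(12×10³) ].
P = 0.5267 / 9.125×10⁻⁵ = 5772 N.
σ = P/A = 5772/1700 = 3.395 MPa.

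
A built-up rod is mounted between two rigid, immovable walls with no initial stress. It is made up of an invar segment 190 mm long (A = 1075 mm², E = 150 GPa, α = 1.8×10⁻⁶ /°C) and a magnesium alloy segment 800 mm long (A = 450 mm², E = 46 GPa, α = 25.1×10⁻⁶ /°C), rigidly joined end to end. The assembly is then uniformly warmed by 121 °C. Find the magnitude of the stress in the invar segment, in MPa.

σ ≈ 57.7 MPa (compressive)

If the supports were absent, the total length change would be Σ αᵢΔT Lᵢ = 1.8×10⁻⁶×121×190 + 25.1×10⁻⁶×121×800 = 2.471 mm.
Since the ends are fixed, an axial force P builds up, equal in every segment, with P · Σ Lᵢ/(AᵢEᵢ) = δ_free.
The series flexibility is Σ Lᵢ/(AᵢEᵢ) = 190/(1075×150×10³) + 800/(450×46×10³) = 3.983×10⁻⁵ mm/N.
Hence P = δ_free / Σ(L/AE) = 2.471/3.983×10⁻⁵ = 62.05 kN (compressive).
σ_{invar} = P / A = 62050 / 1075 = 57.72 MPa.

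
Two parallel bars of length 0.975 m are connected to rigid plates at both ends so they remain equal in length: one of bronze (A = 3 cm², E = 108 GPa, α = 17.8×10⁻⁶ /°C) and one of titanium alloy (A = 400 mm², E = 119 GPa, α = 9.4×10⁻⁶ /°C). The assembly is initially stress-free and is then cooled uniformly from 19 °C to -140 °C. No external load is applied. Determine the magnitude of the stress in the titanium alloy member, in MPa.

σ ≈ 64.4 MPa (compressive)

The bronze has the larger α, so on cooling it would change length more than the titanium alloy if both were free. The rigid plates force a common final length, so the bronze is put into tension and the titanium alloy into compression, with equal and opposite forces P (no external load).
Compatibility of the two members (thermal + elastic change equal): (α₁ − α₂)ΔT = P·[1/(A₁E₁) + 1/(A₂E₂)].
|α₁ − α₂|·ΔT = 8.4×10⁻⁶ × 159 = 0.001336.
1/(A₁E₁) + 1/(A₂E₂) = 1/(300×108×10³) + 1/(400×119×10³) = 5.187×10⁻⁸ N⁻¹.
So P = 0.001336 / 5.187×10⁻⁸ = 25.75 kN.
σ_{titanium alloy} = P/A₂ = 25750/400 = 64.37 MPa, compressive.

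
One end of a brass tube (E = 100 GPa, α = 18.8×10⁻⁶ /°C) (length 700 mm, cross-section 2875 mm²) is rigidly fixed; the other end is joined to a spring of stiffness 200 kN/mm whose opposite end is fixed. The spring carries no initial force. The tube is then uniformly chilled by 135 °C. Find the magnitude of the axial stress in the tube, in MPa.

σ ≈ 83.1 MPa (tensile)

Free thermal contraction: δ_free = αΔT L = 18.8×10⁻⁶ × 135 × 700 = 1.777 mm.
Let P be the tensile force in the spring. The tube extends elastically by PL/(AE) and the spring stretches by P/k; together these equal δ_free.
P [ L/(AE) + 1/k ] = δ_free → P [ 700/(2875×100×10³) + 1/(200×10³) ] = 1.777.
P = 1.777 / 7.435×10⁻⁶ = 239000 N.
σ = P/A = 239000/2875 = 83.12 MPa.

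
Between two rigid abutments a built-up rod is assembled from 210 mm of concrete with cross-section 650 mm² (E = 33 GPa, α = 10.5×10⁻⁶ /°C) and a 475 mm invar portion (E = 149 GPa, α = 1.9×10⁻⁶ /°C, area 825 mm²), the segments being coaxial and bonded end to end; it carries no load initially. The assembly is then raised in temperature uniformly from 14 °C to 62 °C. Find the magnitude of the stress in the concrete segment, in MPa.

With the walls removed the bar would change length by δ_free = Σ αᵢΔT Lᵢ = 10.5×10⁻⁶×48×210 + 1.9×10⁻⁶×48×475 = 0.1492 mm.
The walls prevent any net length change, so an axial force P (same in every segment) develops. Compatibility: P · Σ Lᵢ/(AᵢEᵢ) = δ_free.
The series flexibility is Σ Lᵢ/(AᵢEᵢ) = 210/(650×33×10³) + 475/(825×149×10³) = 1.365×10⁻⁵ mm/N.
Hence P = δ_free / Σ(L/AE) = 0.1492/1.365×10⁻⁵ = 10.92 kN (compressive).
σ_{concrete} = P / A = 10920 / 650 = 16.81 MPa.

σ ≈ 16.8 MPa (compressive)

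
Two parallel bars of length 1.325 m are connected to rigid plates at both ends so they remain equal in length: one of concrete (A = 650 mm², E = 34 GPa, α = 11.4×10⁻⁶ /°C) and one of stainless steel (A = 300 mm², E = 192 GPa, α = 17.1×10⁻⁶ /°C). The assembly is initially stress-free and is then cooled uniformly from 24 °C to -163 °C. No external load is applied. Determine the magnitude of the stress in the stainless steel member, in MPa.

σ ≈ 56.7 MPa (tensile)

The stainless steel has the larger α, so on cooling it would change length more than the concrete if both were free. The rigid plates force a common final length, so the stainless steel is put into tension and the concrete into compression, with equal and opposite forces P (no external load).
Equating the net (thermal + elastic) strains gives |α₁ − α₂|·ΔT = P·[1/(A₁E₁) + 1/(A₂E₂)].
|α₁ − α₂|·ΔT = 5.7×10⁻⁶ × 187 = 0.001066.
1/(A₁E₁) + 1/(A₂E₂) = 1/(650×34×10³) + 1/(300×192×10³) = 6.261×10⁻⁸ N⁻¹.
So P = 0.001066 / 6.261×10⁻⁸ = 17.02 kN.
σ_{stainless steel} = P/A₂ = 17020/300 = 56.75 MPa, tensile.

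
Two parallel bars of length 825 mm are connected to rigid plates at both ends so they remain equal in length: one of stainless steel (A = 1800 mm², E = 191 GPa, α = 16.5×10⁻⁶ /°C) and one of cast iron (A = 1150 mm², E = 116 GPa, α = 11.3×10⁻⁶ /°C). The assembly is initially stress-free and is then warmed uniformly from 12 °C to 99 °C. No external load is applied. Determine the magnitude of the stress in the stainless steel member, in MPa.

Equilibrium of a rigid end plate with no external load gives equal and opposite internal forces ±P in the two members. Since α_{stainless steel} > α_{cast iron}, heating drives the stainless steel into compression and the cast iron into tension.
Equating the net (thermal + elastic) strains gives |α₁ − α₂|·ΔT = P·[1/(A₁E₁) + 1/(A₂E₂)].
|α₁ − α₂|·ΔT = 5.2×10⁻⁶ × 87 = 0.0004524.
1/(A₁E₁) + 1/(A₂E₂) = 1/(1800×191×10³) + 1/(1150×116×10³) = 1.04×10⁻⁸ N⁻¹.
P = 0.0004524 / 1.04×10⁻⁸ = 43480 N = 43.48 kN.
σ_{stainless steel} = P/A₁ = 43480/1800 = 24.16 MPa, compressive.

σ ≈ 24.2 MPa (compressive)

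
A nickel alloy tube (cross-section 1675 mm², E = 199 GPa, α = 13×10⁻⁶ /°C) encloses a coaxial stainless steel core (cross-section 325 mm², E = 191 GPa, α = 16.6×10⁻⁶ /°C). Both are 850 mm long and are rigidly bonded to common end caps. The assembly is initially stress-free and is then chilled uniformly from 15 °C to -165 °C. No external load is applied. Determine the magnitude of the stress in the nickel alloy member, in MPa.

Equilibrium of a rigid end plate with no external load gives equal and opposite internal forces ±P in the two members. Since α_{stainless steel} > α_{nickel alloy}, cooling drives the stainless steel into tension and the nickel alloy into compression.
Compatibility of the two members (thermal + elastic change equal): (α₁ − α₂)ΔT = P·[1/(A₁E₁) + 1/(A₂E₂)].
|α₁ − α₂|·ΔT = 3.6×10⁻⁶ × 180 = 0.000648.
1/(A₁E₁) + 1/(A₂E₂) = 1/(1675×199×10³) + 1/(325×191×10³) = 1.911×10⁻⁸ N⁻¹.
So P = 0.000648 / 1.911×10⁻⁸ = 33.91 kN.
σ_{nickel alloy} = P/A₁ = 33910/1675 = 20.24 MPa, compressive.

σ ≈ 20.2 MPa (compressive)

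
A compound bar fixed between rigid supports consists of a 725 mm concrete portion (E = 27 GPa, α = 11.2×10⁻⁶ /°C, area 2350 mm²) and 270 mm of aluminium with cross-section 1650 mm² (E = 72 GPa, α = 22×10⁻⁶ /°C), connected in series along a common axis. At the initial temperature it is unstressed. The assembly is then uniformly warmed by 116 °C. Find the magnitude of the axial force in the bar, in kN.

Free thermal expansion of the whole bar: Σ αᵢΔT Lᵢ = 11.2×10⁻⁶×116×725 + 22×10⁻⁶×116×270 = 1.631 mm.
Since the ends are fixed, an axial force P builds up, equal in every segment, with P · Σ Lᵢ/(AᵢEᵢ) = δ_free.
The series flexibility is Σ Lᵢ/(AᵢEᵢ) = 725/(2350×27×10³) + 270/(1650×72×10³) = 1.37×10⁻⁵ mm/N.
So P = 1.631 / 1.37×10⁻⁵ = 119.1 kN, compressive.

P ≈ 119 kN (compressive)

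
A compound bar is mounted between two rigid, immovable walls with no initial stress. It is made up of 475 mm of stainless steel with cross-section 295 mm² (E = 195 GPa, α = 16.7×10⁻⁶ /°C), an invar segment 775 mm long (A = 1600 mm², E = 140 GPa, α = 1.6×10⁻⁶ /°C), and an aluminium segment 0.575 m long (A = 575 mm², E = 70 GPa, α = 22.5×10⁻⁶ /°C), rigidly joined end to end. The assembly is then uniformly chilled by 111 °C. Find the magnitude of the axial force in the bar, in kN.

P ≈ 94.4 kN (tensile)

If the supports were absent, the total length change would be Σ αᵢΔT Lᵢ = 16.7×10⁻⁶×111×475 + 1.6×10⁻⁶×111×775 + 22.5×10⁻⁶×111×575 = 2.454 mm.
The walls prevent any net length change, so an axial force P (same in every segment) develops. Compatibility: P · Σ Lᵢ/(AᵢEᵢ) = δ_free.
The series flexibility is Σ Lᵢ/(AᵢEᵢ) = 475/(295×195×10³) + 775/(1600×140×10³) + 575/(575×70×10³) = 2.6×10⁻⁵ mm/N.
So P = 2.454 / 2.6×10⁻⁵ = 94.38 kN, tensile.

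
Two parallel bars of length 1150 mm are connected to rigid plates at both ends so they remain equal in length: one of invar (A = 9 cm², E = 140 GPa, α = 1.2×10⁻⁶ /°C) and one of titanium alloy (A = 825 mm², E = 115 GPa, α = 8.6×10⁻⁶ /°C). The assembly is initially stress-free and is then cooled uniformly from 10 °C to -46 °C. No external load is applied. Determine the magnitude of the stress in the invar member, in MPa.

Equilibrium of a rigid end plate with no external load gives equal and opposite internal forces ±P in the two members. Since α_{titanium alloy} > α_{invar}, cooling drives the titanium alloy into tension and the invar into compression.
Equating the net (thermal + elastic) strains gives |α₁ − α₂|·ΔT = P·[1/(A₁E₁) + 1/(A₂E₂)].
|α₁ − α₂|·ΔT = 7.4×10⁻⁶ × 56 = 0.0004144.
1/(A₁E₁) + 1/(A₂E₂) = 1/(900×140×10³) + 1/(825×115×10³) = 1.848×10⁻⁸ N⁻¹.
P = 0.0004144 / 1.848×10⁻⁸ = 22430 N = 22.43 kN.
σ_{invar} = P/A₁ = 22430/900 = 24.92 MPa, compressive.

σ ≈ 24.9 MPa (compressive)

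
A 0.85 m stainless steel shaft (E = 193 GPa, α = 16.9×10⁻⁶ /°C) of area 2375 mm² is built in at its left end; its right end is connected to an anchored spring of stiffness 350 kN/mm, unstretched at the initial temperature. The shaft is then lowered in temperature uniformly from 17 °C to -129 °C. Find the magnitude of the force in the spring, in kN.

P ≈ 445 kN

Free thermal contraction: δ_free = αΔT L = 16.9×10⁻⁶ × 146 × 850 = 2.097 mm.
With a force P in the spring, the elastic change of the shaft is PL/(AE) and that of the spring is P/k; compatibility requires their sum to equal δ_free.
So P = δ_free / [L/(AE) + 1/k] = 2.097 / [ 850/(2375×193×10³) + 1/(350×10³) ].
P = 2.097 / 4.712×10⁻⁶ = 445100 N.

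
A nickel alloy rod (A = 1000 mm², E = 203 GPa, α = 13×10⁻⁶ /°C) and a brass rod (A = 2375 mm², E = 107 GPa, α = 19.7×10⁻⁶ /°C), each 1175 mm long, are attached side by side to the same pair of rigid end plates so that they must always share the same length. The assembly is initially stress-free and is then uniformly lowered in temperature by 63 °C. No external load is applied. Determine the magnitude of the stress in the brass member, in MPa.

σ ≈ 20.1 MPa (tensile)

Both members must finish at the same length. With the larger α, the brass tends to over-contract; the plates restrain it, putting the brass in tension and the nickel alloy in compression. With no external load the two internal forces are equal and opposite, magnitude P.
Setting the final lengths equal and cancelling L: (α₁ − α₂)ΔT = P/(A₁E₁) + P/(A₂E₂).
|α₁ − α₂|·ΔT = 6.7×10⁻⁶ × 63 = 0.0004221.
1/(A₁E₁) + 1/(A₂E₂) = 1/(1000×203×10³) + 1/(2375×107×10³) = 8.861×10⁻⁹ N⁻¹.
P = 0.0004221 / 8.861×10⁻⁹ = 47630 N = 47.63 kN.
σ_{brass} = P/A₂ = 47630/2375 = 20.06 MPa, tensile.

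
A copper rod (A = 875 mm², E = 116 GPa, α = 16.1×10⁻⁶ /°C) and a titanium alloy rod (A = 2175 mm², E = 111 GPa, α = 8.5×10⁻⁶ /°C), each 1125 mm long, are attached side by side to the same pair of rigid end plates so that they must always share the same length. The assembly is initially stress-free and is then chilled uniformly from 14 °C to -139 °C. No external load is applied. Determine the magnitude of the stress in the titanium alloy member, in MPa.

Equilibrium of a rigid end plate with no external load gives equal and opposite internal forces ±P in the two members. Since α_{copper} > α_{titanium alloy}, cooling drives the copper into tension and the titanium alloy into compression.
Setting the final lengths equal and cancelling L: (α₁ − α₂)ΔT = P/(A₁E₁) + P/(A₂E₂).
|α₁ − α₂|·ΔT = 7.6×10⁻⁶ × 153 = 0.001163.
1/(A₁E₁) + 1/(A₂E₂) = 1/(875×116×10³) + 1/(2175×111×10³) = 1.399×10⁻⁸ N⁻¹.
So P = 0.001163 / 1.399×10⁻⁸ = 83.09 kN.
σ_{titanium alloy} = P/A₂ = 83090/2175 = 38.2 MPa, compressive.

σ ≈ 38.2 MPa (compressive)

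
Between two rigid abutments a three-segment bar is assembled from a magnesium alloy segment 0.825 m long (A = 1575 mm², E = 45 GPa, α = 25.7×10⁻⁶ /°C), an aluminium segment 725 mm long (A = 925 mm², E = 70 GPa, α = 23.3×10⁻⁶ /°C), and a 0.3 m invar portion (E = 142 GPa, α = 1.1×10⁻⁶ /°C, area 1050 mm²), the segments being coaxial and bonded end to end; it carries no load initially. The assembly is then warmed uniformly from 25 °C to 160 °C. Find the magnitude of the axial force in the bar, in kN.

P ≈ 209 kN (compressive)

Free thermal expansion of the whole bar: Σ αᵢΔT Lᵢ = 25.7×10⁻⁶×135×825 + 23.3×10⁻⁶×135×725 + 1.1×10⁻⁶×135×300 = 5.187 mm.
The walls prevent any net length change, so an axial force P (same in every segment) develops. Compatibility: P · Σ Lᵢ/(AᵢEᵢ) = δ_free.
Σ Lᵢ/(AᵢEᵢ) = 825/(1575×45×10³) + 725/(925×70×10³) + 300/(1050×142×10³) = 2.485×10⁻⁵ mm/N.
Hence P = δ_free / Σ(L/AE) = 5.187/2.485×10⁻⁵ = 208.8 kN (compressive).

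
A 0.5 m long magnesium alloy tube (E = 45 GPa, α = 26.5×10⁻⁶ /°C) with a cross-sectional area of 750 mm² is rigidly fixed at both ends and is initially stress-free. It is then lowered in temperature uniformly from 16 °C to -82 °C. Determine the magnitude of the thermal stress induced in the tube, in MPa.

Because both ends are immovable the net strain is zero, and the suppressed thermal strain is αΔT = 26.5×10⁻⁶ × 98 = 2597×10⁻⁶.
The stress required to suppress this strain is σ = Eε = 45×10³ × 2597×10⁻⁶ = 116.9 MPa, tensile since the tube is trying to contract.

σ ≈ 117 MPa (tensile)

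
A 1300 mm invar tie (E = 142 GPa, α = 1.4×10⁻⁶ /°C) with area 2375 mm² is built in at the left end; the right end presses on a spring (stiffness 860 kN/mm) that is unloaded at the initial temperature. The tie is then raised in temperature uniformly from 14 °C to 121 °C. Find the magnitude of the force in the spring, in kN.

Free thermal expansion: δ_free = αΔT L = 1.4×10⁻⁶ × 107 × 1300 = 0.1947 mm.
With a force P in the spring, the elastic change of the tie is PL/(AE) and that of the spring is P/k; compatibility requires their sum to equal δ_free.
P [ L/(AE) + 1/k ] = δ_free → P [ 1300/(2375×142×10³) + 1/(860×10³) ] = 0.1947.
P = 0.1947 / 5.017×10⁻⁶ = 38810 N.

P ≈ 38.8 kN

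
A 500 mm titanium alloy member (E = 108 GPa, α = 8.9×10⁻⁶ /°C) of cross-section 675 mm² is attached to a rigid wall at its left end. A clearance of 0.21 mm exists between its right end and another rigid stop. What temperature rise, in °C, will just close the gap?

The gap closes when αΔT L = 0.21 mm, since the member is still unstressed at that instant.
ΔT = 0.21 / (8.9×10⁻⁶ × 500) = 47.19 °C.

ΔT ≈ 47.2 °C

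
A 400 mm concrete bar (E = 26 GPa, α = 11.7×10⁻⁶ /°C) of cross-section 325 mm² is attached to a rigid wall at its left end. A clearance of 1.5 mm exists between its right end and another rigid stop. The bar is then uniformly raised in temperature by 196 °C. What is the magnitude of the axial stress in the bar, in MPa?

σ ≈ 0 MPa

Unrestrained expansion: δ_free = αΔT L = 11.7×10⁻⁶ × 196 × 400 = 0.9173 mm.
This is smaller than the 1.5 mm clearance, so the bar expands freely without reaching the stop — the stress is zero.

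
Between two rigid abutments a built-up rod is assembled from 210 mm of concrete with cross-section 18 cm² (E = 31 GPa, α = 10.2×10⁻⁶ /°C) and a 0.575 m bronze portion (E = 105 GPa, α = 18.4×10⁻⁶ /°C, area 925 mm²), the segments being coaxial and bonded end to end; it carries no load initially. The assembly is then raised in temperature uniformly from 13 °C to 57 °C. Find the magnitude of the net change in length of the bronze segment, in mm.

If the supports were absent, the total length change would be Σ αᵢΔT Lᵢ = 10.2×10⁻⁶×44×210 + 18.4×10⁻⁶×44×575 = 0.5598 mm.
The rigid supports impose zero overall length change; the single axial force P common to all segments must satisfy P Σ Lᵢ/(AᵢEᵢ) = δ_free.
The series flexibility is Σ Lᵢ/(AᵢEᵢ) = 210/(1800×31×10³) + 575/(925×105×10³) = 9.684×10⁻⁶ mm/N.
Hence P = δ_free / Σ(L/AE) = 0.5598/9.684×10⁻⁶ = 57.81 kN (compressive).
For the bronze segment, free thermal change = 18.4×10⁻⁶×44×575 = 0.4655 mm and elastic change from P = 57810×575/(925×105×10³) = 0.3422 mm; these oppose, so the net change is 0.123 mm (segment lengthens).

|ΔL| ≈ 0.123 mm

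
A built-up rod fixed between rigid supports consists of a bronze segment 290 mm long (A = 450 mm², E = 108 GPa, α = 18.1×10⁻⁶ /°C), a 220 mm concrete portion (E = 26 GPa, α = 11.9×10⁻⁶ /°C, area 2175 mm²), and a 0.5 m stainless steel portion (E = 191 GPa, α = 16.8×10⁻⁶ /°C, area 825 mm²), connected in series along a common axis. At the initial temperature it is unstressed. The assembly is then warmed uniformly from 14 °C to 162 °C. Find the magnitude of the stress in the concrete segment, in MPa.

σ ≈ 84.9 MPa (compressive)

With the walls removed the bar would change length by δ_free = Σ αᵢΔT Lᵢ = 18.1×10⁻⁶×148×290 + 11.9×10⁻⁶×148×220 + 16.8×10⁻⁶×148×500 = 2.408 mm.
Since the ends are fixed, an axial force P builds up, equal in every segment, with P · Σ Lᵢ/(AᵢEᵢ) = δ_free.
The series flexibility is Σ Lᵢ/(AᵢEᵢ) = 290/(450×108×10³) + 220/(2175×26×10³) + 500/(825×191×10³) = 1.303×10⁻⁵ mm/N.
So P = 2.408 / 1.303×10⁻⁵ = 184.8 kN, compressive.
σ_{concrete} = P / A = 184800 / 2175 = 84.95 MPa.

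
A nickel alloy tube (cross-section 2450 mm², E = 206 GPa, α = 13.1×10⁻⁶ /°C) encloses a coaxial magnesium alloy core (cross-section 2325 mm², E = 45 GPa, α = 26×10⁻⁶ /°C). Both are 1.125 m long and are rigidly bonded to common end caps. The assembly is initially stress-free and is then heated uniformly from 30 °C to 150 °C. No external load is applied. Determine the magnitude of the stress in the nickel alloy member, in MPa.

σ ≈ 54.8 MPa (tensile)

The magnesium alloy has the larger α, so on heating it would change length more than the nickel alloy if both were free. The rigid plates force a common final length, so the magnesium alloy is put into compression and the nickel alloy into tension, with equal and opposite forces P (no external load).
Setting the final lengths equal and cancelling L: (α₁ − α₂)ΔT = P/(A₁E₁) + P/(A₂E₂).
|α₁ − α₂|·ΔT = 12.9×10⁻⁶ × 120 = 0.001548.
1/(A₁E₁) + 1/(A₂E₂) = 1/(2450×206×10³) + 1/(2325×45×10³) = 1.154×10⁻⁸ N⁻¹.
P = 0.001548 / 1.154×10⁻⁸ = 134200 N = 134.2 kN.
σ_{nickel alloy} = P/A₁ = 134200/2450 = 54.76 MPa, tensile.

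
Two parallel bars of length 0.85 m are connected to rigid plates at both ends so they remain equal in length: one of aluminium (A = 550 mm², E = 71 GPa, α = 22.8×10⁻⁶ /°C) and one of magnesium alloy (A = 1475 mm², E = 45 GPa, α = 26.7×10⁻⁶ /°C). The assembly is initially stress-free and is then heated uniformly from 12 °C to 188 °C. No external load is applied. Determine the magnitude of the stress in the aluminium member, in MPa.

The magnesium alloy has the larger α, so on heating it would change length more than the aluminium if both were free. The rigid plates force a common final length, so the magnesium alloy is put into compression and the aluminium into tension, with equal and opposite forces P (no external load).
Equating the net (thermal + elastic) strains gives |α₁ − α₂|·ΔT = P·[1/(A₁E₁) + 1/(A₂E₂)].
|α₁ − α₂|·ΔT = 3.9×10⁻⁶ × 176 = 0.0006864.
1/(A₁E₁) + 1/(A₂E₂) = 1/(550×71×10³) + 1/(1475×45×10³) = 4.067×10⁻⁸ N⁻¹.
P = 0.0006864 / 4.067×10⁻⁸ = 16880 N = 16.88 kN.
σ_{aluminium} = P/A₁ = 16880/550 = 30.68 MPa, tensile.

σ ≈ 30.7 MPa (tensile)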